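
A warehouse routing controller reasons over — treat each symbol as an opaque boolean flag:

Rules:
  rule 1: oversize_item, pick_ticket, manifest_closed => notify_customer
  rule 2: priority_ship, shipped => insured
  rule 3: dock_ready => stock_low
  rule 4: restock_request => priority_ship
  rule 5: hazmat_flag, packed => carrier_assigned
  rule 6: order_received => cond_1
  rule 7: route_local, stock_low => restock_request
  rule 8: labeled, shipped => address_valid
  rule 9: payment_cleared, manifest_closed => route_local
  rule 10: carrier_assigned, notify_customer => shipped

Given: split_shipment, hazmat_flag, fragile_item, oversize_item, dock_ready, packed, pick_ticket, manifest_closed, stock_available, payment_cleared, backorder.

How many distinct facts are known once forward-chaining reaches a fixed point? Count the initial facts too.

19

Round 1: rule 1 [oversize_item, pick_ticket, manifest_closed => notify_customer]; rule 3 [dock_ready => stock_low]; rule 5 [hazmat_flag, packed => carrier_assigned]; rule 9 [payment_cleared, manifest_closed => route_local]. Adds notify_customer, stock_low, carrier_assigned, route_local.
Round 2: rule 7 [route_local, stock_low => restock_request]; rule 10 [carrier_assigned, notify_customer => shipped]. Adds restock_request, shipped.
Round 3: rule 4 [restock_request => priority_ship]. Adds priority_ship.
Round 4: rule 2 [priority_ship, shipped => insured]. Adds insured.
Closure: {backorder, carrier_assigned, dock_ready, fragile_item, hazmat_flag, insured, manifest_closed, notify_customer, oversize_item, packed, payment_cleared, pick_ticket, priority_ship, restock_request, route_local, shipped, split_shipment, stock_available, stock_low} — 19 facts.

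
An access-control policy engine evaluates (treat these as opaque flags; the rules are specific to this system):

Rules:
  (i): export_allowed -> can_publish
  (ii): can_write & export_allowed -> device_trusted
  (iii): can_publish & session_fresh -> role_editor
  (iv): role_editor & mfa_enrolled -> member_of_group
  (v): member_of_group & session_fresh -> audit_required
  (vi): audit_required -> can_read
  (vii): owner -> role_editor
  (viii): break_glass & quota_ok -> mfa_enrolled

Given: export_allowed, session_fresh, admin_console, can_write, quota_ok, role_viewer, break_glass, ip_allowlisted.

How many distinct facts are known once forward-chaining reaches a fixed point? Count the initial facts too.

15

Round 1 fires (i), (ii), (viii), giving can_publish, device_trusted, mfa_enrolled.
Round 2 fires (iii), giving role_editor.
Round 3 fires (iv), giving member_of_group.
Round 4 fires (v), giving audit_required.
Round 5 fires (vi), giving can_read.
Closure: {admin_console, audit_required, break_glass, can_publish, can_read, can_write, device_trusted, export_allowed, ip_allowlisted, member_of_group, mfa_enrolled, quota_ok, role_editor, role_viewer, session_fresh} — 15 facts.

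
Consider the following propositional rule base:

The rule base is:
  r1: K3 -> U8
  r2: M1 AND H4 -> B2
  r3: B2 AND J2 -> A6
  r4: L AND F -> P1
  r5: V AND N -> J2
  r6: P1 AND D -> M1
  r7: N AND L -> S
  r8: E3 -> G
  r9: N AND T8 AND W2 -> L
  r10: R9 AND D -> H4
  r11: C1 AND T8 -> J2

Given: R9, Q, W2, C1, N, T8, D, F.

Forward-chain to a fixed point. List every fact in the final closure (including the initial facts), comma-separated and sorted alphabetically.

[1] r9 [N AND T8 AND W2 -> L]; r10 [R9 AND D -> H4]; r11 [C1 AND T8 -> J2]. ⇒ new: L, H4, J2.
[2] r4 [L AND F -> P1]; r7 [N AND L -> S]. ⇒ new: P1, S.
[3] r6 [P1 AND D -> M1]. ⇒ new: M1.
[4] r2 [M1 AND H4 -> B2]. ⇒ new: B2.
[5] r3 [B2 AND J2 -> A6]. ⇒ new: A6.

A6, B2, C1, D, F, H4, J2, L, M1, N, P1, Q, R9, S, T8, W2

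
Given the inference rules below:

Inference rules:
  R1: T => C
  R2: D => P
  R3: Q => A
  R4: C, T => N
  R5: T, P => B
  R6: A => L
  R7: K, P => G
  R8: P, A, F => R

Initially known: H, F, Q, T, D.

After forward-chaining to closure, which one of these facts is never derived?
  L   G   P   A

Round 1: R1 [T => C]; R2 [D => P]; R3 [Q => A]. Adds C, P, A.
Round 2: R4 [C, T => N]; R5 [T, P => B]; R6 [A => L]; R8 [P, A, F => R]. Adds N, B, L, R.
Derived: A (round 1), L (round 2), P (round 1). G never appears in any round.

G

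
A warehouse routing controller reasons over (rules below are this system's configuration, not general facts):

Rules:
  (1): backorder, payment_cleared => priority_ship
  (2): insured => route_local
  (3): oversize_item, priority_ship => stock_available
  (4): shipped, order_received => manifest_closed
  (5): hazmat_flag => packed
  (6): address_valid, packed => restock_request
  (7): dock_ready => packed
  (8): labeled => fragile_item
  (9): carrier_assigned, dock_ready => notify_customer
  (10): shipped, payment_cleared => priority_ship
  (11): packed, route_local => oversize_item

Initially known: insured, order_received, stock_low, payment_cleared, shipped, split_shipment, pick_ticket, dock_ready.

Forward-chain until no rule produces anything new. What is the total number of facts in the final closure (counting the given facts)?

Round 1: (2) [insured => route_local]; (4) [shipped, order_received => manifest_closed]; (7) [dock_ready => packed]; (10) [shipped, payment_cleared => priority_ship]. New: route_local, manifest_closed, packed, priority_ship.
Round 2: (11) [packed, route_local => oversize_item]. New: oversize_item.
Round 3: (3) [oversize_item, priority_ship => stock_available]. New: stock_available.
Closure: {dock_ready, insured, manifest_closed, order_received, oversize_item, packed, payment_cleared, pick_ticket, priority_ship, route_local, shipped, split_shipment, stock_available, stock_low} — 14 facts.

14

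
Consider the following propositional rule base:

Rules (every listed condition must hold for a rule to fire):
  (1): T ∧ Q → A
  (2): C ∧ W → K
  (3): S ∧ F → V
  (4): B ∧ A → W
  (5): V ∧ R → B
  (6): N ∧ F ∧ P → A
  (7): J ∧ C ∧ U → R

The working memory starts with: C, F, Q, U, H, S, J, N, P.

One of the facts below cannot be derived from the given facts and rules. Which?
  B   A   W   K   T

Round 1: (3) [S ∧ F → V]; (6) [N ∧ F ∧ P → A]; (7) [J ∧ C ∧ U → R]. New: V, A, R.
Round 2: (5) [V ∧ R → B]. New: B.
Round 3: (4) [B ∧ A → W]. New: W.
Round 4: (2) [C ∧ W → K]. New: K.
Derived: W (round 3), A (round 1), K (round 4), B (round 2). T never appears in any round.

T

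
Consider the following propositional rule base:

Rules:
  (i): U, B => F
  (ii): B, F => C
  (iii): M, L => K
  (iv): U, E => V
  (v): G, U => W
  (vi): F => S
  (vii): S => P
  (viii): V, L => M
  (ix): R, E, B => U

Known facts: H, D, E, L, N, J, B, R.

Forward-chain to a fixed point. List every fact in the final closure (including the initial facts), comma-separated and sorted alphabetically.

B, C, D, E, F, H, J, K, L, M, N, P, R, S, U, V

Round 1: (ix) [R, E, B => U]. New: U.
Round 2: (i) [U, B => F]; (iv) [U, E => V]. New: F, V.
Round 3: (ii) [B, F => C]; (vi) [F => S]; (viii) [V, L => M]. New: C, S, M.
Round 4: (iii) [M, L => K]; (vii) [S => P]. New: K, P.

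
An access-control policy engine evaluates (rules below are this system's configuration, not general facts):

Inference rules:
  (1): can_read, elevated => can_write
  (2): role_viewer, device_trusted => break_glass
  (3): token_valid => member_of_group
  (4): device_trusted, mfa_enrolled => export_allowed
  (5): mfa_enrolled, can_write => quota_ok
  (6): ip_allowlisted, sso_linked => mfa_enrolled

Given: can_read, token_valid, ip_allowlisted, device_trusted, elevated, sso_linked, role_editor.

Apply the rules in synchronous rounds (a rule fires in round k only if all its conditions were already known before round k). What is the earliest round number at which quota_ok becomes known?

[1] (1) [can_read, elevated => can_write]; (3) [token_valid => member_of_group]; (6) [ip_allowlisted, sso_linked => mfa_enrolled]. ⇒ new: can_write, member_of_group, mfa_enrolled.
[2] (4) [device_trusted, mfa_enrolled => export_allowed]; (5) [mfa_enrolled, can_write => quota_ok]. ⇒ new: export_allowed, quota_ok.
quota_ok first appears in round 2.

2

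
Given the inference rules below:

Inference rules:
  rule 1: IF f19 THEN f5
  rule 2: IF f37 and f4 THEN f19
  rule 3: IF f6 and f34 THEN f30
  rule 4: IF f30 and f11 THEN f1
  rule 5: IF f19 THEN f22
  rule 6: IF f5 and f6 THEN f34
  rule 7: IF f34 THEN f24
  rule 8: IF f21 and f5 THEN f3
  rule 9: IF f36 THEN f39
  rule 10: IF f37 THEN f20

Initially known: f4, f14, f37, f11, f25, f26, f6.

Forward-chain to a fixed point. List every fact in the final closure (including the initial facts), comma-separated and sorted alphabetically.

Round 1: rule 2 [IF f37 and f4 THEN f19]; rule 10 [IF f37 THEN f20]. Adds f19, f20.
Round 2: rule 1 [IF f19 THEN f5]; rule 5 [IF f19 THEN f22]. Adds f5, f22.
Round 3: rule 6 [IF f5 and f6 THEN f34]. Adds f34.
Round 4: rule 3 [IF f6 and f34 THEN f30]; rule 7 [IF f34 THEN f24]. Adds f30, f24.
Round 5: rule 4 [IF f30 and f11 THEN f1]. Adds f1.

f1, f11, f14, f19, f20, f22, f24, f25, f26, f30, f34, f37, f4, f5, f6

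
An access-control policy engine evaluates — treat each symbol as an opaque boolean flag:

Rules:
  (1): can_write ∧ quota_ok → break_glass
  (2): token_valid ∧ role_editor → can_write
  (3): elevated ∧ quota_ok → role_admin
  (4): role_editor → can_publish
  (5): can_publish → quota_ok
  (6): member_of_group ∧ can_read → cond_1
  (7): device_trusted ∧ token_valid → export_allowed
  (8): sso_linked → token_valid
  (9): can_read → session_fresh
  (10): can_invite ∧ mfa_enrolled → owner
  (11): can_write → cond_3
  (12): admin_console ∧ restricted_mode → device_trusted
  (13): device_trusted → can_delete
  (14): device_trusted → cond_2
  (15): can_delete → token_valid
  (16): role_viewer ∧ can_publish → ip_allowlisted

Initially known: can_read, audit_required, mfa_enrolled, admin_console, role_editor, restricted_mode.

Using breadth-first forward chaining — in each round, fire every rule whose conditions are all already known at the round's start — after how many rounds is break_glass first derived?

5

Round 1 — (4), (9), (12), derive can_publish, session_fresh, device_trusted.
Round 2 — (5), (13), (14), derive quota_ok, can_delete, cond_2.
Round 3 — (15), derive token_valid.
Round 4 — (2), (7), derive can_write, export_allowed.
Round 5 — (1), (11), derive break_glass, cond_3.
break_glass first appears in round 5.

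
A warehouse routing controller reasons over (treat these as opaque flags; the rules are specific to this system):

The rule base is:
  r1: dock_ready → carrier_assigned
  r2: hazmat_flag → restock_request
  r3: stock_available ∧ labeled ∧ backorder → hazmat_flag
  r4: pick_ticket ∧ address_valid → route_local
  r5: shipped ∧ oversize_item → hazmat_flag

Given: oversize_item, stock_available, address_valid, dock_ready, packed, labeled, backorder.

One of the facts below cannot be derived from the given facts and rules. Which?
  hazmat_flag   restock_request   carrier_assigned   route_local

route_local

Round 1: r1 [dock_ready → carrier_assigned]; r3 [stock_available ∧ labeled ∧ backorder → hazmat_flag]. Adds carrier_assigned, hazmat_flag.
Round 2: r2 [hazmat_flag → restock_request]. Adds restock_request.
Derived: restock_request (round 2), hazmat_flag (round 1), carrier_assigned (round 1). route_local never appears in any round.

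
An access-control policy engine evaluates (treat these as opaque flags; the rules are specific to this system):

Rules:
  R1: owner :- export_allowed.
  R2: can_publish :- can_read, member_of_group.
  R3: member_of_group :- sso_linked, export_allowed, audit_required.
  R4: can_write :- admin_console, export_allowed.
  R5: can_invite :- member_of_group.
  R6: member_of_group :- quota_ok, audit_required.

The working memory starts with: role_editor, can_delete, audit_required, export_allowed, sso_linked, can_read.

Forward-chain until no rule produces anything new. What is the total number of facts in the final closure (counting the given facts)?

10

[1] R1 [owner :- export_allowed.]; R3 [member_of_group :- sso_linked, export_allowed, audit_required.]. ⇒ new: owner, member_of_group.
[2] R2 [can_publish :- can_read, member_of_group.]; R5 [can_invite :- member_of_group.]. ⇒ new: can_publish, can_invite.
Closure: {audit_required, can_delete, can_invite, can_publish, can_read, export_allowed, member_of_group, owner, role_editor, sso_linked} — 10 facts.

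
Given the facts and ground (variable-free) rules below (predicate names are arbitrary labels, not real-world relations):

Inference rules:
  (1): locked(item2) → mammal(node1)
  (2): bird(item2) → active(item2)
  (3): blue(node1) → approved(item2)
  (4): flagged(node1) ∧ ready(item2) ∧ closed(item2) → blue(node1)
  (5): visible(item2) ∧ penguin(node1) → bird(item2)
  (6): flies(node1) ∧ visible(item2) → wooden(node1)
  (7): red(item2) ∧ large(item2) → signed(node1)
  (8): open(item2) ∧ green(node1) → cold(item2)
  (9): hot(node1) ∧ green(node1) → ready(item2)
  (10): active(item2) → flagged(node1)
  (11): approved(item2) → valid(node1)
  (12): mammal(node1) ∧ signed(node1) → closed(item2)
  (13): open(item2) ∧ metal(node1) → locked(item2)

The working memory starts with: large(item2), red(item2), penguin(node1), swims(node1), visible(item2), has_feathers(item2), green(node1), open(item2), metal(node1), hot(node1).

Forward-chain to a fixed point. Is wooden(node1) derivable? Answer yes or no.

no

[1] (5) [visible(item2) ∧ penguin(node1) → bird(item2)]; (7) [red(item2) ∧ large(item2) → signed(node1)]; (8) [open(item2) ∧ green(node1) → cold(item2)]; (9) [hot(node1) ∧ green(node1) → ready(item2)]; (13) [open(item2) ∧ metal(node1) → locked(item2)]. ⇒ new: bird(item2), signed(node1), cold(item2), ready(item2), locked(item2).
[2] (1) [locked(item2) → mammal(node1)]; (2) [bird(item2) → active(item2)]. ⇒ new: mammal(node1), active(item2).
[3] (10) [active(item2) → flagged(node1)]; (12) [mammal(node1) ∧ signed(node1) → closed(item2)]. ⇒ new: flagged(node1), closed(item2).
[4] (4) [flagged(node1) ∧ ready(item2) ∧ closed(item2) → blue(node1)]. ⇒ new: blue(node1).
[5] (3) [blue(node1) → approved(item2)]. ⇒ new: approved(item2).
[6] (11) [approved(item2) → valid(node1)]. ⇒ new: valid(node1).
Fixed point reached. wooden(node1) is concluded only by (6); (6) needs flies(node1) (never derived).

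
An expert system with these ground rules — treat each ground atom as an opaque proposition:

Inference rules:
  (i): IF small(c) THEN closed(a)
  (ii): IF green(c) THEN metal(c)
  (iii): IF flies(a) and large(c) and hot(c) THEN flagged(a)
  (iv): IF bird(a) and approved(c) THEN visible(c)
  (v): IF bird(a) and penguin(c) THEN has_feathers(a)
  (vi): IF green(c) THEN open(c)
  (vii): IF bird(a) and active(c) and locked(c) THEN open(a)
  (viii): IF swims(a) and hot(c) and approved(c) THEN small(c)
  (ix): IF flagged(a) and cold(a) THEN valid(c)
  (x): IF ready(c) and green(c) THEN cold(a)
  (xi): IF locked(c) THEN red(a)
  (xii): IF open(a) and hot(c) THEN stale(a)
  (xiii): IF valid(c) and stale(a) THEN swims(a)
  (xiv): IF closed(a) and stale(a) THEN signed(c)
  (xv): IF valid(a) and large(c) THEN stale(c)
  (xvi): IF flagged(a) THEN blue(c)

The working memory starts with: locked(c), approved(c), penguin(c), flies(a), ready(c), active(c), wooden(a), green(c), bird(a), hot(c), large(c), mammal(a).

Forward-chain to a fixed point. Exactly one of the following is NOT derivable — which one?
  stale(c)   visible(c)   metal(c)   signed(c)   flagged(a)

[1] (ii) [IF green(c) THEN metal(c)]; (iii) [IF flies(a) and large(c) and hot(c) THEN flagged(a)]; (iv) [IF bird(a) and approved(c) THEN visible(c)]; (v) [IF bird(a) and penguin(c) THEN has_feathers(a)]; (vi) [IF green(c) THEN open(c)]; (vii) [IF bird(a) and active(c) and locked(c) THEN open(a)]; (x) [IF ready(c) and green(c) THEN cold(a)]; (xi) [IF locked(c) THEN red(a)]. ⇒ new: metal(c), flagged(a), visible(c), has_feathers(a), open(c), open(a), cold(a), red(a).
[2] (ix) [IF flagged(a) and cold(a) THEN valid(c)]; (xii) [IF open(a) and hot(c) THEN stale(a)]; (xvi) [IF flagged(a) THEN blue(c)]. ⇒ new: valid(c), stale(a), blue(c).
[3] (xiii) [IF valid(c) and stale(a) THEN swims(a)]. ⇒ new: swims(a).
[4] (viii) [IF swims(a) and hot(c) and approved(c) THEN small(c)]. ⇒ new: small(c).
[5] (i) [IF small(c) THEN closed(a)]. ⇒ new: closed(a).
[6] (xiv) [IF closed(a) and stale(a) THEN signed(c)]. ⇒ new: signed(c).
Derived: signed(c) (round 6), flagged(a) (round 1), visible(c) (round 1), metal(c) (round 1). stale(c) never appears in any round.

stale(c)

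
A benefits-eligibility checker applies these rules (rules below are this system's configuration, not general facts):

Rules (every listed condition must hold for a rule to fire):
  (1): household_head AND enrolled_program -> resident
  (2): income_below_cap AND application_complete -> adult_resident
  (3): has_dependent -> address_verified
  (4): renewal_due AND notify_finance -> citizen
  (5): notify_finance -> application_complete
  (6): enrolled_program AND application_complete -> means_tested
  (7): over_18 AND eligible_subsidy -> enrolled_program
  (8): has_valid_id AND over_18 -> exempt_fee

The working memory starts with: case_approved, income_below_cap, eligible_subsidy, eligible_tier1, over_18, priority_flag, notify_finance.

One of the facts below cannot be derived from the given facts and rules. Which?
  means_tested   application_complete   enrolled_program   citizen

citizen

Round 1 — (5), (7), derive application_complete, enrolled_program.
Round 2 — (2), (6), derive adult_resident, means_tested.
Derived: means_tested (round 2), application_complete (round 1), enrolled_program (round 1). citizen never appears in any round.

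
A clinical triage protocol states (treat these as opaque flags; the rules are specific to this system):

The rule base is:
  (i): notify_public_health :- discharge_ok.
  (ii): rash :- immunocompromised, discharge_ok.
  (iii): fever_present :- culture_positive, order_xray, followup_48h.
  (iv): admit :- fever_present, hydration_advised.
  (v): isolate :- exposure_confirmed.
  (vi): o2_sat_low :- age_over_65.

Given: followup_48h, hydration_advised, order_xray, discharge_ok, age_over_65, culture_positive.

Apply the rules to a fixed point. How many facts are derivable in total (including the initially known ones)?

10

Round 1: (i) [notify_public_health :- discharge_ok.]; (iii) [fever_present :- culture_positive, order_xray, followup_48h.]; (vi) [o2_sat_low :- age_over_65.]. Adds notify_public_health, fever_present, o2_sat_low.
Round 2: (iv) [admit :- fever_present, hydration_advised.]. Adds admit.
Closure: {admit, age_over_65, culture_positive, discharge_ok, fever_present, followup_48h, hydration_advised, notify_public_health, o2_sat_low, order_xray} — 10 facts.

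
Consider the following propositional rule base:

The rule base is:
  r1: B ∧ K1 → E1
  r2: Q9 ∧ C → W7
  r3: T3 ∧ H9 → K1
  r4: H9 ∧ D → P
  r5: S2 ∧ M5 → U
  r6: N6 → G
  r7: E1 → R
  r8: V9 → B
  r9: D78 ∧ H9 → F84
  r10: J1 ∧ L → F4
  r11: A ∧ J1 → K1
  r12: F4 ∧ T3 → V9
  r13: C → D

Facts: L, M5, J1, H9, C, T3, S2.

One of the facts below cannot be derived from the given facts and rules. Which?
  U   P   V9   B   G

Round 1: r3 [T3 ∧ H9 → K1]; r5 [S2 ∧ M5 → U]; r10 [J1 ∧ L → F4]; r13 [C → D]. Adds K1, U, F4, D.
Round 2: r4 [H9 ∧ D → P]; r12 [F4 ∧ T3 → V9]. Adds P, V9.
Round 3: r8 [V9 → B]. Adds B.
Round 4: r1 [B ∧ K1 → E1]. Adds E1.
Round 5: r7 [E1 → R]. Adds R.
Derived: B (round 3), P (round 2), U (round 1), V9 (round 2). G never appears in any round.

G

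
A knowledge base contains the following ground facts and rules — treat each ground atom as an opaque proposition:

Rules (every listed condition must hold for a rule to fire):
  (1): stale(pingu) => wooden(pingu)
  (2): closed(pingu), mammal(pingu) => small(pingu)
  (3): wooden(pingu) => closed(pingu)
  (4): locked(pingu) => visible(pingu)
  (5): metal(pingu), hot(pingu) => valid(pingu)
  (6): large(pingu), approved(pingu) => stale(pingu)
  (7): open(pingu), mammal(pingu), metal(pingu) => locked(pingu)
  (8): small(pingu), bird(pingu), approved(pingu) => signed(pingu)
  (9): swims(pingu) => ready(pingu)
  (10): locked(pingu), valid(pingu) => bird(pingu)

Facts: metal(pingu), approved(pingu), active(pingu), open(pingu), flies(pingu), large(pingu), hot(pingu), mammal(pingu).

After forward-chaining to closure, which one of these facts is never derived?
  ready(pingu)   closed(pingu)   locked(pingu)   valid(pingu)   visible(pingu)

ready(pingu)

Round 1: (5) [metal(pingu), hot(pingu) => valid(pingu)]; (6) [large(pingu), approved(pingu) => stale(pingu)]; (7) [open(pingu), mammal(pingu), metal(pingu) => locked(pingu)]. New: valid(pingu), stale(pingu), locked(pingu).
Round 2: (1) [stale(pingu) => wooden(pingu)]; (4) [locked(pingu) => visible(pingu)]; (10) [locked(pingu), valid(pingu) => bird(pingu)]. New: wooden(pingu), visible(pingu), bird(pingu).
Round 3: (3) [wooden(pingu) => closed(pingu)]. New: closed(pingu).
Round 4: (2) [closed(pingu), mammal(pingu) => small(pingu)]. New: small(pingu).
Round 5: (8) [small(pingu), bird(pingu), approved(pingu) => signed(pingu)]. New: signed(pingu).
Derived: visible(pingu) (round 2), locked(pingu) (round 1), valid(pingu) (round 1), closed(pingu) (round 3). ready(pingu) never appears in any round.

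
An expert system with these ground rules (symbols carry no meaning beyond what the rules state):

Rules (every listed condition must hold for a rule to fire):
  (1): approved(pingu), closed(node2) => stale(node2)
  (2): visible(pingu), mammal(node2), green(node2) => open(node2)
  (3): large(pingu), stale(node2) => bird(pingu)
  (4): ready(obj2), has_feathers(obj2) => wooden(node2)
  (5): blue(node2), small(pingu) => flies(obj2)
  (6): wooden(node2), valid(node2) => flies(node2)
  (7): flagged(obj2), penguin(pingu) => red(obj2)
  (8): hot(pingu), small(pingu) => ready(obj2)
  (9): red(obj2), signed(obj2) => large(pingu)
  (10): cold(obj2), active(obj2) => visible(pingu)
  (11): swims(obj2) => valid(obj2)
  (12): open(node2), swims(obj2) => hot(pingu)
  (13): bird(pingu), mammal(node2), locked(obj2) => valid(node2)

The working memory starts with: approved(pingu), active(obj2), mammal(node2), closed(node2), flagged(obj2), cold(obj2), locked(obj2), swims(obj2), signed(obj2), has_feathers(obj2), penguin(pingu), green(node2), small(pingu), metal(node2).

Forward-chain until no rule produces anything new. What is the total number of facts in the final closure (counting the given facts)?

26

Round 1: (1) [approved(pingu), closed(node2) => stale(node2)]; (7) [flagged(obj2), penguin(pingu) => red(obj2)]; (10) [cold(obj2), active(obj2) => visible(pingu)]; (11) [swims(obj2) => valid(obj2)]. New: stale(node2), red(obj2), visible(pingu), valid(obj2).
Round 2: (2) [visible(pingu), mammal(node2), green(node2) => open(node2)]; (9) [red(obj2), signed(obj2) => large(pingu)]. New: open(node2), large(pingu).
Round 3: (3) [large(pingu), stale(node2) => bird(pingu)]; (12) [open(node2), swims(obj2) => hot(pingu)]. New: bird(pingu), hot(pingu).
Round 4: (8) [hot(pingu), small(pingu) => ready(obj2)]; (13) [bird(pingu), mammal(node2), locked(obj2) => valid(node2)]. New: ready(obj2), valid(node2).
Round 5: (4) [ready(obj2), has_feathers(obj2) => wooden(node2)]. New: wooden(node2).
Round 6: (6) [wooden(node2), valid(node2) => flies(node2)]. New: flies(node2).
Closure: {active(obj2), approved(pingu), bird(pingu), closed(node2), cold(obj2), flagged(obj2), flies(node2), green(node2), has_feathers(obj2), hot(pingu), large(pingu), locked(obj2), mammal(node2), metal(node2), open(node2), penguin(pingu), ready(obj2), red(obj2), signed(obj2), small(pingu), stale(node2), swims(obj2), valid(node2), valid(obj2), visible(pingu), wooden(node2)} — 26 facts.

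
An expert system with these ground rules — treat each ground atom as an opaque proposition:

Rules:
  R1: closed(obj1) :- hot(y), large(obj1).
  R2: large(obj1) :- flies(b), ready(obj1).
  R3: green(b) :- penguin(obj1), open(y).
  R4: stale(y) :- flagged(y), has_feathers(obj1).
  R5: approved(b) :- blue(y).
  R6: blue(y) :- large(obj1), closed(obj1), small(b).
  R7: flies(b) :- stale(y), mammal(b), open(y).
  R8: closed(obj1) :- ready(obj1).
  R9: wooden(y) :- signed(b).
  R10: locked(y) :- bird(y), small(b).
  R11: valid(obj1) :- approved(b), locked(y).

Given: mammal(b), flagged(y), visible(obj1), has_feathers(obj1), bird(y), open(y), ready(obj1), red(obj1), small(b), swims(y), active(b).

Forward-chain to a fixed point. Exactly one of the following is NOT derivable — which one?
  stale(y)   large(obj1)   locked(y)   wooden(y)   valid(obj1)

Round 1 fires R4, R8, R10, giving stale(y), closed(obj1), locked(y).
Round 2 fires R7, giving flies(b).
Round 3 fires R2, giving large(obj1).
Round 4 fires R6, giving blue(y).
Round 5 fires R5, giving approved(b).
Round 6 fires R11, giving valid(obj1).
Derived: large(obj1) (round 3), valid(obj1) (round 6), stale(y) (round 1), locked(y) (round 1). wooden(y) never appears in any round.

wooden(y)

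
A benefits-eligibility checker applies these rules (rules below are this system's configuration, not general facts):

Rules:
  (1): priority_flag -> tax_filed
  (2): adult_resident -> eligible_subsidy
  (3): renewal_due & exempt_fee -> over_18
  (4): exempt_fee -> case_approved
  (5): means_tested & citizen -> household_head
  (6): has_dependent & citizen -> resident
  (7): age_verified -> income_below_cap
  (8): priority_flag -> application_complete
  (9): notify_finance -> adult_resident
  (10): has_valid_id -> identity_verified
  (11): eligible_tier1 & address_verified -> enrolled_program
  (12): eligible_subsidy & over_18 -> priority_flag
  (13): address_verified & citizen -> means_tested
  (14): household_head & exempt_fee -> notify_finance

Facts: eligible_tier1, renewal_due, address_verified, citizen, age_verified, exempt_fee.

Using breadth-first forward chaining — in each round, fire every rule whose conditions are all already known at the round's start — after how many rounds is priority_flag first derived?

6

[1] (3) [renewal_due & exempt_fee -> over_18]; (4) [exempt_fee -> case_approved]; (7) [age_verified -> income_below_cap]; (11) [eligible_tier1 & address_verified -> enrolled_program]; (13) [address_verified & citizen -> means_tested]. ⇒ new: over_18, case_approved, income_below_cap, enrolled_program, means_tested.
[2] (5) [means_tested & citizen -> household_head]. ⇒ new: household_head.
[3] (14) [household_head & exempt_fee -> notify_finance]. ⇒ new: notify_finance.
[4] (9) [notify_finance -> adult_resident]. ⇒ new: adult_resident.
[5] (2) [adult_resident -> eligible_subsidy]. ⇒ new: eligible_subsidy.
[6] (12) [eligible_subsidy & over_18 -> priority_flag]. ⇒ new: priority_flag.
priority_flag first appears in round 6.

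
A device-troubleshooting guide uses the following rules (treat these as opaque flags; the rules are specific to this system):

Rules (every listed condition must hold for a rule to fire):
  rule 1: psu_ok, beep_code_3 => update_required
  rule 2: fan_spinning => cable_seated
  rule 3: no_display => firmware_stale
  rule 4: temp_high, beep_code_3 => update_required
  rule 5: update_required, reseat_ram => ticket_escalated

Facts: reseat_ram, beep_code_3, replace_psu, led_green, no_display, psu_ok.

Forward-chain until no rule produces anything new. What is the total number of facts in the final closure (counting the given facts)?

Round 1 fires rule 1, rule 3, giving update_required, firmware_stale.
Round 2 fires rule 5, giving ticket_escalated.
Closure: {beep_code_3, firmware_stale, led_green, no_display, psu_ok, replace_psu, reseat_ram, ticket_escalated, update_required} — 9 facts.

9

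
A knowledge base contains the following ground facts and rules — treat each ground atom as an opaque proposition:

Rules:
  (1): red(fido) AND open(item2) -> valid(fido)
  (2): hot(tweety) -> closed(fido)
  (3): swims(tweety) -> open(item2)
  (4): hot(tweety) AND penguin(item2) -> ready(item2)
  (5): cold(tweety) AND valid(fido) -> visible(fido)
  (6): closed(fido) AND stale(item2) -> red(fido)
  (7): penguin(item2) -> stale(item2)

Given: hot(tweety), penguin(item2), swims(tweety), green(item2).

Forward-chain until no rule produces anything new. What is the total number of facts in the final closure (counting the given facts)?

[1] (2) [hot(tweety) -> closed(fido)]; (3) [swims(tweety) -> open(item2)]; (4) [hot(tweety) AND penguin(item2) -> ready(item2)]; (7) [penguin(item2) -> stale(item2)]. ⇒ new: closed(fido), open(item2), ready(item2), stale(item2).
[2] (6) [closed(fido) AND stale(item2) -> red(fido)]. ⇒ new: red(fido).
[3] (1) [red(fido) AND open(item2) -> valid(fido)]. ⇒ new: valid(fido).
Closure: {closed(fido), green(item2), hot(tweety), open(item2), penguin(item2), ready(item2), red(fido), stale(item2), swims(tweety), valid(fido)} — 10 facts.

10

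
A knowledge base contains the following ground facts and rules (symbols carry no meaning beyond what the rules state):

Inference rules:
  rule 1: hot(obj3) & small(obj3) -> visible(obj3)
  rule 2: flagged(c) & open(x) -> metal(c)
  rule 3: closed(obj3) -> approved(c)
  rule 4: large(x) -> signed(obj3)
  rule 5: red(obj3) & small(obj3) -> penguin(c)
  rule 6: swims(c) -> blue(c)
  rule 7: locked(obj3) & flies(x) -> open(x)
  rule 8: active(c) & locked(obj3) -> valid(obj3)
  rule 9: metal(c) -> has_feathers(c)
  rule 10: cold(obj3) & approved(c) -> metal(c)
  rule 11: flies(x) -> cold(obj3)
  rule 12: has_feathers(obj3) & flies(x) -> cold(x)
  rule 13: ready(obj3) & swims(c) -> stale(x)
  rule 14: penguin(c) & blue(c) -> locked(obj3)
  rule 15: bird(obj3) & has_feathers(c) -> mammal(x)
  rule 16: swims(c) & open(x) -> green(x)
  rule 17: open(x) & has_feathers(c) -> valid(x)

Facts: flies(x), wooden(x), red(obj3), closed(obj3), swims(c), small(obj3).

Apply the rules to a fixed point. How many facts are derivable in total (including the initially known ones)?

16

Round 1: rule 3 [closed(obj3) -> approved(c)]; rule 5 [red(obj3) & small(obj3) -> penguin(c)]; rule 6 [swims(c) -> blue(c)]; rule 11 [flies(x) -> cold(obj3)]. New: approved(c), penguin(c), blue(c), cold(obj3).
Round 2: rule 10 [cold(obj3) & approved(c) -> metal(c)]; rule 14 [penguin(c) & blue(c) -> locked(obj3)]. New: metal(c), locked(obj3).
Round 3: rule 7 [locked(obj3) & flies(x) -> open(x)]; rule 9 [metal(c) -> has_feathers(c)]. New: open(x), has_feathers(c).
Round 4: rule 16 [swims(c) & open(x) -> green(x)]; rule 17 [open(x) & has_feathers(c) -> valid(x)]. New: green(x), valid(x).
Closure: {approved(c), blue(c), closed(obj3), cold(obj3), flies(x), green(x), has_feathers(c), locked(obj3), metal(c), open(x), penguin(c), red(obj3), small(obj3), swims(c), valid(x), wooden(x)} — 16 facts.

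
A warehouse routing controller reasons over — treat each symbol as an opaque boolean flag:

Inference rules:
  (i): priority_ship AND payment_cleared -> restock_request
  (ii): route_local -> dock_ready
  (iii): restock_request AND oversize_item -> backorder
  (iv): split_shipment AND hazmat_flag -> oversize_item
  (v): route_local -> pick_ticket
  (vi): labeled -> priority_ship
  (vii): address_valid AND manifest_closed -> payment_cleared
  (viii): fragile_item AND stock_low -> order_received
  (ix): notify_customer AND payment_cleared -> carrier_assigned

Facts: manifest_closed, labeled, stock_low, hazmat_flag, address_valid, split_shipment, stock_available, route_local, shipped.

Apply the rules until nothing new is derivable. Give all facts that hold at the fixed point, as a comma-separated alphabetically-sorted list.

address_valid, backorder, dock_ready, hazmat_flag, labeled, manifest_closed, oversize_item, payment_cleared, pick_ticket, priority_ship, restock_request, route_local, shipped, split_shipment, stock_available, stock_low

Round 1 fires (ii), (iv), (v), (vi), (vii), giving dock_ready, oversize_item, pick_ticket, priority_ship, payment_cleared.
Round 2 fires (i), giving restock_request.
Round 3 fires (iii), giving backorder.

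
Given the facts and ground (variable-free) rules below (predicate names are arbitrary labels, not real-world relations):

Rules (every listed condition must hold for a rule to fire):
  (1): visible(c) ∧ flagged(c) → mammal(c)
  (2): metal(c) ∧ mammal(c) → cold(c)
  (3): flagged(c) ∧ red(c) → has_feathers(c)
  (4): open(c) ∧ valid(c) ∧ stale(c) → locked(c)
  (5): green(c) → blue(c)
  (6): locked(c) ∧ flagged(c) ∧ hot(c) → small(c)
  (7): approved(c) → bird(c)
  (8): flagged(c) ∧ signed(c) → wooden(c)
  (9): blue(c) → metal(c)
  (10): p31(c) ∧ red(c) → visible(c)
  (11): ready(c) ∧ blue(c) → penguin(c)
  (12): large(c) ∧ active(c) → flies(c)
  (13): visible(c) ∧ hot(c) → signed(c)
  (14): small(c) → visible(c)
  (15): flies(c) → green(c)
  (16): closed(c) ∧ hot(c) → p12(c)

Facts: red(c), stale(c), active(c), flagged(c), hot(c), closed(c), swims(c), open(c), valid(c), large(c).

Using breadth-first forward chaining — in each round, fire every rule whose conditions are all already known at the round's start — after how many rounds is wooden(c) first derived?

[1] (3) [flagged(c) ∧ red(c) → has_feathers(c)]; (4) [open(c) ∧ valid(c) ∧ stale(c) → locked(c)]; (12) [large(c) ∧ active(c) → flies(c)]; (16) [closed(c) ∧ hot(c) → p12(c)]. ⇒ new: has_feathers(c), locked(c), flies(c), p12(c).
[2] (6) [locked(c) ∧ flagged(c) ∧ hot(c) → small(c)]; (15) [flies(c) → green(c)]. ⇒ new: small(c), green(c).
[3] (5) [green(c) → blue(c)]; (14) [small(c) → visible(c)]. ⇒ new: blue(c), visible(c).
[4] (1) [visible(c) ∧ flagged(c) → mammal(c)]; (9) [blue(c) → metal(c)]; (13) [visible(c) ∧ hot(c) → signed(c)]. ⇒ new: mammal(c), metal(c), signed(c).
[5] (2) [metal(c) ∧ mammal(c) → cold(c)]; (8) [flagged(c) ∧ signed(c) → wooden(c)]. ⇒ new: cold(c), wooden(c).
wooden(c) first appears in round 5.

5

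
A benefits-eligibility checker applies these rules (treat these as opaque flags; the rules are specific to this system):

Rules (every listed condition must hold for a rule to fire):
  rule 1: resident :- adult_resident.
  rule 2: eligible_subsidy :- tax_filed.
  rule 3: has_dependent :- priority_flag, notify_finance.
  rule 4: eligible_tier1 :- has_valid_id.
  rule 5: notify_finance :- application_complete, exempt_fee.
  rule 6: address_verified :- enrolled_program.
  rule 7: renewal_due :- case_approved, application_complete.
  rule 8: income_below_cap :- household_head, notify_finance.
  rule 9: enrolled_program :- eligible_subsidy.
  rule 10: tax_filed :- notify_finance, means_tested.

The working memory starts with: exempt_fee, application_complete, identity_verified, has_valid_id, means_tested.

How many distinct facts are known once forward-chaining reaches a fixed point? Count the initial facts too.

Round 1 fires rule 4, rule 5, giving eligible_tier1, notify_finance.
Round 2 fires rule 10, giving tax_filed.
Round 3 fires rule 2, giving eligible_subsidy.
Round 4 fires rule 9, giving enrolled_program.
Round 5 fires rule 6, giving address_verified.
Closure: {address_verified, application_complete, eligible_subsidy, eligible_tier1, enrolled_program, exempt_fee, has_valid_id, identity_verified, means_tested, notify_finance, tax_filed} — 11 facts.

11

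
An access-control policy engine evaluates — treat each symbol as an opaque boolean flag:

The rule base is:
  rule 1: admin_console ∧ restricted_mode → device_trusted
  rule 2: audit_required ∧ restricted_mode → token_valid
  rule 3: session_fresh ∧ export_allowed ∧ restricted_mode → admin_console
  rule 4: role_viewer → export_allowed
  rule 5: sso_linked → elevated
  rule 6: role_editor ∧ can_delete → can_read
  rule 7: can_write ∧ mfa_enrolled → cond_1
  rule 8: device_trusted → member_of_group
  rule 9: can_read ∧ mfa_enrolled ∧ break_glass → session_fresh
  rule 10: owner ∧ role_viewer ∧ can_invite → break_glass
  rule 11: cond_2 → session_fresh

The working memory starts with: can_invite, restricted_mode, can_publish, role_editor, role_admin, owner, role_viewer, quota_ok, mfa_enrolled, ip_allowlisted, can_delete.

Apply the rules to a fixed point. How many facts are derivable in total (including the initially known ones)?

[1] rule 4 [role_viewer → export_allowed]; rule 6 [role_editor ∧ can_delete → can_read]; rule 10 [owner ∧ role_viewer ∧ can_invite → break_glass]. ⇒ new: export_allowed, can_read, break_glass.
[2] rule 9 [can_read ∧ mfa_enrolled ∧ break_glass → session_fresh]. ⇒ new: session_fresh.
[3] rule 3 [session_fresh ∧ export_allowed ∧ restricted_mode → admin_console]. ⇒ new: admin_console.
[4] rule 1 [admin_console ∧ restricted_mode → device_trusted]. ⇒ new: device_trusted.
[5] rule 8 [device_trusted → member_of_group]. ⇒ new: member_of_group.
Closure: {admin_console, break_glass, can_delete, can_invite, can_publish, can_read, device_trusted, export_allowed, ip_allowlisted, member_of_group, mfa_enrolled, owner, quota_ok, restricted_mode, role_admin, role_editor, role_viewer, session_fresh} — 18 facts.

18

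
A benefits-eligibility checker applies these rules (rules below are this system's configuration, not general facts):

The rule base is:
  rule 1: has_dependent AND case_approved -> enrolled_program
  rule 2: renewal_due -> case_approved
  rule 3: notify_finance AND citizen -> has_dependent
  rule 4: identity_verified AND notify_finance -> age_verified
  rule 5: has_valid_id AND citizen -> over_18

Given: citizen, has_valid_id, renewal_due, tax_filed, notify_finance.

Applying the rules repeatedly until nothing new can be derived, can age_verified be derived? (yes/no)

Round 1 — rule 2, rule 3, rule 5, derive case_approved, has_dependent, over_18.
Round 2 — rule 1, derive enrolled_program.
Fixed point reached. age_verified is concluded only by rule 4; rule 4 needs identity_verified (never derived).

no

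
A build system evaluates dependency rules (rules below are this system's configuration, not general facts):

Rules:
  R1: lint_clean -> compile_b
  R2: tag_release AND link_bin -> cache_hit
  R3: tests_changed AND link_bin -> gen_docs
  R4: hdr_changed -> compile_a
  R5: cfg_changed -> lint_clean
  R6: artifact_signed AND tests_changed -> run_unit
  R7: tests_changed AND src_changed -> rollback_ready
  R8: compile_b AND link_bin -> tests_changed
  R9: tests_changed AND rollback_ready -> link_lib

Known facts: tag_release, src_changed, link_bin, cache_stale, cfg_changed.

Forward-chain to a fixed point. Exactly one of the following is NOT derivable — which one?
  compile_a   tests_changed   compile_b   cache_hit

compile_a

Round 1: R2 [tag_release AND link_bin -> cache_hit]; R5 [cfg_changed -> lint_clean]. New: cache_hit, lint_clean.
Round 2: R1 [lint_clean -> compile_b]. New: compile_b.
Round 3: R8 [compile_b AND link_bin -> tests_changed]. New: tests_changed.
Round 4: R3 [tests_changed AND link_bin -> gen_docs]; R7 [tests_changed AND src_changed -> rollback_ready]. New: gen_docs, rollback_ready.
Round 5: R9 [tests_changed AND rollback_ready -> link_lib]. New: link_lib.
Derived: tests_changed (round 3), cache_hit (round 1), compile_b (round 2). compile_a never appears in any round.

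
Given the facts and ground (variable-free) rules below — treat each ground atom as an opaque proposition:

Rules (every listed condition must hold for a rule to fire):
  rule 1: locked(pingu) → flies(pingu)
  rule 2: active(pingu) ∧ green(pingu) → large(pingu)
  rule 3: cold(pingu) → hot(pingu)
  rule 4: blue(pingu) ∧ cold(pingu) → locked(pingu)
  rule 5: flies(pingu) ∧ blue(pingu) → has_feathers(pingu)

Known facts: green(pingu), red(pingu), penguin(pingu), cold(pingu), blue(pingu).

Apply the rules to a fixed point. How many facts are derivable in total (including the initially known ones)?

9

Round 1: rule 3 [cold(pingu) → hot(pingu)]; rule 4 [blue(pingu) ∧ cold(pingu) → locked(pingu)]. New: hot(pingu), locked(pingu).
Round 2: rule 1 [locked(pingu) → flies(pingu)]. New: flies(pingu).
Round 3: rule 5 [flies(pingu) ∧ blue(pingu) → has_feathers(pingu)]. New: has_feathers(pingu).
Closure: {blue(pingu), cold(pingu), flies(pingu), green(pingu), has_feathers(pingu), hot(pingu), locked(pingu), penguin(pingu), red(pingu)} — 9 facts.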